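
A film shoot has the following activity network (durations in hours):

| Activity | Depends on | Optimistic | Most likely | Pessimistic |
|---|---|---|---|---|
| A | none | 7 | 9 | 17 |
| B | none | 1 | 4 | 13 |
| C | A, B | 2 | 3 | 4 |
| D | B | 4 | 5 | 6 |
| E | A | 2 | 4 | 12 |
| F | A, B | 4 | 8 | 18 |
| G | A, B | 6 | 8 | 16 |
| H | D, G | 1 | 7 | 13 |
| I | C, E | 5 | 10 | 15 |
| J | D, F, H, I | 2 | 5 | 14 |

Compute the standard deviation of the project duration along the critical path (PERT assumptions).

te_A = (7 + 4·9 + 17)/6 = 60/6 = 10; σ²_A = ((17−7)/6)² = 2.778
te_B = (1 + 4·4 + 13)/6 = 30/6 = 5; σ²_B = ((13−1)/6)² = 4.000
te_C = (2 + 4·3 + 4)/6 = 18/6 = 3; σ²_C = ((4−2)/6)² = 0.111
te_D = (4 + 4·5 + 6)/6 = 30/6 = 5; σ²_D = ((6−4)/6)² = 0.111
te_E = (2 + 4·4 + 12)/6 = 30/6 = 5; σ²_E = ((12−2)/6)² = 2.778
te_F = (4 + 4·8 + 18)/6 = 54/6 = 9; σ²_F = ((18−4)/6)² = 5.444
te_G = (6 + 4·8 + 16)/6 = 54/6 = 9; σ²_G = ((16−6)/6)² = 2.778
te_H = (1 + 4·7 + 13)/6 = 42/6 = 7; σ²_H = ((13−1)/6)² = 4.000
te_I = (5 + 4·10 + 15)/6 = 60/6 = 10; σ²_I = ((15−5)/6)² = 2.778
te_J = (2 + 4·5 + 14)/6 = 36/6 = 6; σ²_J = ((14−2)/6)² = 4.000

Forward pass:
ES_A = 0; EF_A = 10
ES_B = 0; EF_B = 5
ES_C = max(EF_A=10, EF_B=5) = 10; EF_C = 10+3 = 13
ES_D = 5; EF_D = 5+5 = 10
ES_E = 10; EF_E = 10+5 = 15
ES_F = max(EF_A=10, EF_B=5) = 10; EF_F = 10+9 = 19
ES_G = max(EF_A=10, EF_B=5) = 10; EF_G = 10+9 = 19
ES_H = max(EF_D=10, EF_G=19) = 19; EF_H = 19+7 = 26
ES_I = max(EF_C=13, EF_E=15) = 15; EF_I = 15+10 = 25
ES_J = max(EF_D=10, EF_F=19, EF_H=26, EF_I=25) = 26; EF_J = 26+6 = 32
Expected project duration μ = 32 hours. Critical path: A → G → H → J.

Variance along critical path = 2.778 + 2.778 + 4.000 + 4.000 = 13.556
σ = √13.556 = 3.682 hours

3.68 hours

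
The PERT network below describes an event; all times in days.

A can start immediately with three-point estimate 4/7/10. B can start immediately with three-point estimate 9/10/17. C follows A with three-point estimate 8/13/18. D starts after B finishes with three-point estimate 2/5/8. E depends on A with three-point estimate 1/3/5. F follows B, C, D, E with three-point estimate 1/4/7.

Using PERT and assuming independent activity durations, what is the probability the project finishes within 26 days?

0.820

te_A = (4 + 4·7 + 10)/6 = 42/6 = 7; σ²_A = ((10−4)/6)² = 1.000
te_B = (9 + 4·10 + 17)/6 = 66/6 = 11; σ²_B = ((17−9)/6)² = 1.778
te_C = (8 + 4·13 + 18)/6 = 78/6 = 13; σ²_C = ((18−8)/6)² = 2.778
te_D = (2 + 4·5 + 8)/6 = 30/6 = 5; σ²_D = ((8−2)/6)² = 1.000
te_E = (1 + 4·3 + 5)/6 = 18/6 = 3; σ²_E = ((5−1)/6)² = 0.444
te_F = (1 + 4·4 + 7)/6 = 24/6 = 4; σ²_F = ((7−1)/6)² = 1.000

Forward pass:
ES_A = 0; EF_A = 7
ES_B = 0; EF_B = 11
ES_C = 7; EF_C = 7+13 = 20
ES_D = 11; EF_D = 11+5 = 16
ES_E = 7; EF_E = 7+3 = 10
ES_F = max(EF_B=11, EF_C=20, EF_D=16, EF_E=10) = 20; EF_F = 20+4 = 24
Expected project duration μ = 24 days. Critical path: A → C → F.

Variance along critical path = 1.000 + 2.778 + 1.000 = 4.778; σ = √4.778 = 2.186 days.
Z = (26 − 24) / 2.186 = 0.915
P(T ≤ 26) = Φ(0.915) ≈ 0.820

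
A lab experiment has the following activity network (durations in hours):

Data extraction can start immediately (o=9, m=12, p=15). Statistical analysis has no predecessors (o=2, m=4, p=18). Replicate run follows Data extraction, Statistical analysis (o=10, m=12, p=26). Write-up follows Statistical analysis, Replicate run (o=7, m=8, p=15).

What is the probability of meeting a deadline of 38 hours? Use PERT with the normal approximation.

te_Data extraction = (9 + 4·12 + 15)/6 = 72/6 = 12; σ²_Data extraction = ((15−9)/6)² = 1.000
te_Statistical analysis = (2 + 4·4 + 18)/6 = 36/6 = 6; σ²_Statistical analysis = ((18−2)/6)² = 7.111
te_Replicate run = (10 + 4·12 + 26)/6 = 84/6 = 14; σ²_Replicate run = ((26−10)/6)² = 7.111
te_Write-up = (7 + 4·8 + 15)/6 = 54/6 = 9; σ²_Write-up = ((15−7)/6)² = 1.778

Forward pass:
ES_Data extraction = 0; EF_Data extraction = 12
ES_Statistical analysis = 0; EF_Statistical analysis = 6
ES_Replicate run = max(EF_Data extraction=12, EF_Statistical analysis=6) = 12; EF_Replicate run = 12+14 = 26
ES_Write-up = max(EF_Statistical analysis=6, EF_Replicate run=26) = 26; EF_Write-up = 26+9 = 35
Expected project duration μ = 35 hours. Critical path: Data extraction → Replicate run → Write-up.

Variance along critical path = 1.000 + 7.111 + 1.778 = 9.889; σ = √9.889 = 3.145 hours.
Z = (38 − 35) / 3.145 = 0.954
P(T ≤ 38) = Φ(0.954) ≈ 0.830

0.830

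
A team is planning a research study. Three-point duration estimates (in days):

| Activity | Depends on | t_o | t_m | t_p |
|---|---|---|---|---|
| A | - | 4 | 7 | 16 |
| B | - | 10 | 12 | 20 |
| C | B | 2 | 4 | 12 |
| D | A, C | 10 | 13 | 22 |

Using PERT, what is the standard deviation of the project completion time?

te_A = (4 + 4·7 + 16)/6 = 48/6 = 8; σ²_A = ((16−4)/6)² = 4.000
te_B = (10 + 4·12 + 20)/6 = 78/6 = 13; σ²_B = ((20−10)/6)² = 2.778
te_C = (2 + 4·4 + 12)/6 = 30/6 = 5; σ²_C = ((12−2)/6)² = 2.778
te_D = (10 + 4·13 + 22)/6 = 84/6 = 14; σ²_D = ((22−10)/6)² = 4.000

Forward pass:
ES_A = 0; EF_A = 8
ES_B = 0; EF_B = 13
ES_C = 13; EF_C = 13+5 = 18
ES_D = max(EF_A=8, EF_C=18) = 18; EF_D = 18+14 = 32
Expected project duration μ = 32 days. Critical path: B → C → D.

Variance along critical path = 2.778 + 2.778 + 4.000 = 9.556
σ = √9.556 = 3.091 days

3.09 days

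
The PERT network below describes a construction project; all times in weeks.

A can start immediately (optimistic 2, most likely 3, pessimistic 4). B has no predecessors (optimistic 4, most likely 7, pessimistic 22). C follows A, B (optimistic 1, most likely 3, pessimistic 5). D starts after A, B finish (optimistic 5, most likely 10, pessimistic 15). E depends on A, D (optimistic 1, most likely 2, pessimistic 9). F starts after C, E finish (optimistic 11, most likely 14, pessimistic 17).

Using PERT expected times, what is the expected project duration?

te_A = (2 + 4·3 + 4)/6 = 18/6 = 3
te_B = (4 + 4·7 + 22)/6 = 54/6 = 9
te_C = (1 + 4·3 + 5)/6 = 18/6 = 3
te_D = (5 + 4·10 + 15)/6 = 60/6 = 10
te_E = (1 + 4·2 + 9)/6 = 18/6 = 3
te_F = (11 + 4·14 + 17)/6 = 84/6 = 14

Forward pass:
ES_A = 0; EF_A = 3
ES_B = 0; EF_B = 9
ES_C = max(EF_A=3, EF_B=9) = 9; EF_C = 9+3 = 12
ES_D = max(EF_A=3, EF_B=9) = 9; EF_D = 9+10 = 19
ES_E = max(EF_A=3, EF_D=19) = 19; EF_E = 19+3 = 22
ES_F = max(EF_C=12, EF_E=22) = 22; EF_F = 22+14 = 36
Expected project duration μ = 36 weeks. Critical path: B → D → E → F.

36 weeks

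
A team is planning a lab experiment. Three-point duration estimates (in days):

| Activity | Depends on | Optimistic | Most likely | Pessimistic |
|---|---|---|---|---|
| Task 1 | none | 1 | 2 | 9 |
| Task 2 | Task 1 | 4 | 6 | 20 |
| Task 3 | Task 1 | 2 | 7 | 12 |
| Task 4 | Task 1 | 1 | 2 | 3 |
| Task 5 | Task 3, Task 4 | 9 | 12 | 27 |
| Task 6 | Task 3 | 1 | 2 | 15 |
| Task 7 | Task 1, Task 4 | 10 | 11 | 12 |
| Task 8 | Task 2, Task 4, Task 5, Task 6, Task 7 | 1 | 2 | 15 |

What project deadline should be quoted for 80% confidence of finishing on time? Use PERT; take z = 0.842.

te_Task 1 = (1 + 4·2 + 9)/6 = 18/6 = 3; σ²_Task 1 = ((9−1)/6)² = 1.778
te_Task 2 = (4 + 4·6 + 20)/6 = 48/6 = 8; σ²_Task 2 = ((20−4)/6)² = 7.111
te_Task 3 = (2 + 4·7 + 12)/6 = 42/6 = 7; σ²_Task 3 = ((12−2)/6)² = 2.778
te_Task 4 = (1 + 4·2 + 3)/6 = 12/6 = 2; σ²_Task 4 = ((3−1)/6)² = 0.111
te_Task 5 = (9 + 4·12 + 27)/6 = 84/6 = 14; σ²_Task 5 = ((27−9)/6)² = 9.000
te_Task 6 = (1 + 4·2 + 15)/6 = 24/6 = 4; σ²_Task 6 = ((15−1)/6)² = 5.444
te_Task 7 = (10 + 4·11 + 12)/6 = 66/6 = 11; σ²_Task 7 = ((12−10)/6)² = 0.111
te_Task 8 = (1 + 4·2 + 15)/6 = 24/6 = 4; σ²_Task 8 = ((15−1)/6)² = 5.444

Forward pass:
ES_Task 1 = 0; EF_Task 1 = 3
ES_Task 2 = 3; EF_Task 2 = 3+8 = 11
ES_Task 3 = 3; EF_Task 3 = 3+7 = 10
ES_Task 4 = 3; EF_Task 4 = 3+2 = 5
ES_Task 5 = max(EF_Task 3=10, EF_Task 4=5) = 10; EF_Task 5 = 10+14 = 24
ES_Task 6 = 10; EF_Task 6 = 10+4 = 14
ES_Task 7 = max(EF_Task 1=3, EF_Task 4=5) = 5; EF_Task 7 = 5+11 = 16
ES_Task 8 = max(EF_Task 2=11, EF_Task 4=5, EF_Task 5=24, EF_Task 6=14, EF_Task 7=16) = 24; EF_Task 8 = 24+4 = 28
Expected project duration μ = 28 days. Critical path: Task 1 → Task 3 → Task 5 → Task 8.

Variance along critical path = 1.778 + 2.778 + 9.000 + 5.444 = 19.000; σ = 4.359 days.
D = μ + z·σ = 28 + 0.842·4.359 = 31.7 days

31.7 days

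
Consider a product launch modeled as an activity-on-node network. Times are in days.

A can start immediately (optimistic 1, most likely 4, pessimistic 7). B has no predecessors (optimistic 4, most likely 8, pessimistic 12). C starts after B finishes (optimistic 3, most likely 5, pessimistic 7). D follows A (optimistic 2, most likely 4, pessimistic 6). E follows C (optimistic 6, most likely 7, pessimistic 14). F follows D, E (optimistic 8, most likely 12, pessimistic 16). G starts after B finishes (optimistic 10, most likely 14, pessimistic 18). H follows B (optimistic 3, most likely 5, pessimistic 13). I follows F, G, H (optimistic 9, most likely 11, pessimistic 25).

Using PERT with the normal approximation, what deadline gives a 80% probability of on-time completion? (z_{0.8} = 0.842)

te_A = (1 + 4·4 + 7)/6 = 24/6 = 4; σ²_A = ((7−1)/6)² = 1.000
te_B = (4 + 4·8 + 12)/6 = 48/6 = 8; σ²_B = ((12−4)/6)² = 1.778
te_C = (3 + 4·5 + 7)/6 = 30/6 = 5; σ²_C = ((7−3)/6)² = 0.444
te_D = (2 + 4·4 + 6)/6 = 24/6 = 4; σ²_D = ((6−2)/6)² = 0.444
te_E = (6 + 4·7 + 14)/6 = 48/6 = 8; σ²_E = ((14−6)/6)² = 1.778
te_F = (8 + 4·12 + 16)/6 = 72/6 = 12; σ²_F = ((16−8)/6)² = 1.778
te_G = (10 + 4·14 + 18)/6 = 84/6 = 14; σ²_G = ((18−10)/6)² = 1.778
te_H = (3 + 4·5 + 13)/6 = 36/6 = 6; σ²_H = ((13−3)/6)² = 2.778
te_I = (9 + 4·11 + 25)/6 = 78/6 = 13; σ²_I = ((25−9)/6)² = 7.111

Forward pass:
ES_A = 0; EF_A = 4
ES_B = 0; EF_B = 8
ES_C = 8; EF_C = 8+5 = 13
ES_D = 4; EF_D = 4+4 = 8
ES_E = 13; EF_E = 13+8 = 21
ES_F = max(EF_D=8, EF_E=21) = 21; EF_F = 21+12 = 33
ES_G = 8; EF_G = 8+14 = 22
ES_H = 8; EF_H = 8+6 = 14
ES_I = max(EF_F=33, EF_G=22, EF_H=14) = 33; EF_I = 33+13 = 46
Expected project duration μ = 46 days. Critical path: B → C → E → F → I.

Variance along critical path = 1.778 + 0.444 + 1.778 + 1.778 + 7.111 = 12.889; σ = 3.590 days.
D = μ + z·σ = 46 + 0.842·3.590 = 49.0 days

49.0 days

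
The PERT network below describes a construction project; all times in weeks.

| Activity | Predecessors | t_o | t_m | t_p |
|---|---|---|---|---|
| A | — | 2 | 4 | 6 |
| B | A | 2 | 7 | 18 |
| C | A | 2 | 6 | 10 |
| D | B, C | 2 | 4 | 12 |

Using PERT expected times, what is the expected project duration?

17 weeks

te_A = (2 + 4·4 + 6)/6 = 24/6 = 4
te_B = (2 + 4·7 + 18)/6 = 48/6 = 8
te_C = (2 + 4·6 + 10)/6 = 36/6 = 6
te_D = (2 + 4·4 + 12)/6 = 30/6 = 5

Forward pass:
ES_A = 0; EF_A = 4
ES_B = 4; EF_B = 4+8 = 12
ES_C = 4; EF_C = 4+6 = 10
ES_D = max(EF_B=12, EF_C=10) = 12; EF_D = 12+5 = 17
Expected project duration μ = 17 weeks. Critical path: A → B → D.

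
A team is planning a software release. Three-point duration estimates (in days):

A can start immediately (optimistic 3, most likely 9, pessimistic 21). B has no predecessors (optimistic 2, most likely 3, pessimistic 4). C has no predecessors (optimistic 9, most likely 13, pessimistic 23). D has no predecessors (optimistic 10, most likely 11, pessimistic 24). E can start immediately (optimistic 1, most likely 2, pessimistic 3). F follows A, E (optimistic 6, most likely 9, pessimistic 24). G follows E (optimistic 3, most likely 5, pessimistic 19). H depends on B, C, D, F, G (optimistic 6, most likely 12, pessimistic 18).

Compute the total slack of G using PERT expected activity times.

12 days

te_A = (3 + 4·9 + 21)/6 = 60/6 = 10
te_B = (2 + 4·3 + 4)/6 = 18/6 = 3
te_C = (9 + 4·13 + 23)/6 = 84/6 = 14
te_D = (10 + 4·11 + 24)/6 = 78/6 = 13
te_E = (1 + 4·2 + 3)/6 = 12/6 = 2
te_F = (6 + 4·9 + 24)/6 = 66/6 = 11
te_G = (3 + 4·5 + 19)/6 = 42/6 = 7
te_H = (6 + 4·12 + 18)/6 = 72/6 = 12

Forward pass:
ES_A = 0; EF_A = 10
ES_B = 0; EF_B = 3
ES_C = 0; EF_C = 14
ES_D = 0; EF_D = 13
ES_E = 0; EF_E = 2
ES_F = max(EF_A=10, EF_E=2) = 10; EF_F = 10+11 = 21
ES_G = 2; EF_G = 2+7 = 9
ES_H = max(EF_B=3, EF_C=14, EF_D=13, EF_F=21, EF_G=9) = 21; EF_H = 21+12 = 33
Expected project duration μ = 33 days. Critical path: A → F → H.

Backward pass:
LF_H = 33; LS_H = 33−12 = 21
LF_G = LS_H = 21; LS_G = 21−7 = 14
LF_F = LS_H = 21; LS_F = 21−11 = 10
LF_E = min(LS_F=10, LS_G=14) = 10; LS_E = 10−2 = 8
LF_D = LS_H = 21; LS_D = 21−13 = 8
LF_C = LS_H = 21; LS_C = 21−14 = 7
LF_B = LS_H = 21; LS_B = 21−3 = 18
LF_A = LS_F = 10; LS_A = 10−10 = 0
Slack_G = LS_G − ES_G = 14 − 2 = 12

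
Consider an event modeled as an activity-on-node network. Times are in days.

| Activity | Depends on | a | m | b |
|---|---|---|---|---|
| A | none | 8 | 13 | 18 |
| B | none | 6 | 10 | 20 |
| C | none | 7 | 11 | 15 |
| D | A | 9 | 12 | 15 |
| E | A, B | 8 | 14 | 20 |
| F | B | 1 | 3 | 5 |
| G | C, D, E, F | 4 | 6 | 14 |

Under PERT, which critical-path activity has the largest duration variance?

E

te_A = (8 + 4·13 + 18)/6 = 78/6 = 13; σ²_A = ((18−8)/6)² = 2.778
te_B = (6 + 4·10 + 20)/6 = 66/6 = 11; σ²_B = ((20−6)/6)² = 5.444
te_C = (7 + 4·11 + 15)/6 = 66/6 = 11; σ²_C = ((15−7)/6)² = 1.778
te_D = (9 + 4·12 + 15)/6 = 72/6 = 12; σ²_D = ((15−9)/6)² = 1.000
te_E = (8 + 4·14 + 20)/6 = 84/6 = 14; σ²_E = ((20−8)/6)² = 4.000
te_F = (1 + 4·3 + 5)/6 = 18/6 = 3; σ²_F = ((5−1)/6)² = 0.444
te_G = (4 + 4·6 + 14)/6 = 42/6 = 7; σ²_G = ((14−4)/6)² = 2.778

Forward pass:
ES_A = 0; EF_A = 13
ES_B = 0; EF_B = 11
ES_C = 0; EF_C = 11
ES_D = 13; EF_D = 13+12 = 25
ES_E = max(EF_A=13, EF_B=11) = 13; EF_E = 13+14 = 27
ES_F = 11; EF_F = 11+3 = 14
ES_G = max(EF_C=11, EF_D=25, EF_E=27, EF_F=14) = 27; EF_G = 27+7 = 34
Expected project duration μ = 34 days. Critical path: A → E → G.

Variances on critical path: σ²_A=2.778, σ²_E=4.000, σ²_G=2.778.
Largest is σ²_E = 4.000.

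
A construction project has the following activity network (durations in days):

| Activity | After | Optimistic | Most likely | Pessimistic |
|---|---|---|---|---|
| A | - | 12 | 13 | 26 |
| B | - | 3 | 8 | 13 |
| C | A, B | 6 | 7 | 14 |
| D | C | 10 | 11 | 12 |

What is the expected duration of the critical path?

te_A = (12 + 4·13 + 26)/6 = 90/6 = 15
te_B = (3 + 4·8 + 13)/6 = 48/6 = 8
te_C = (6 + 4·7 + 14)/6 = 48/6 = 8
te_D = (10 + 4·11 + 12)/6 = 66/6 = 11

Forward pass:
ES_A = 0; EF_A = 15
ES_B = 0; EF_B = 8
ES_C = max(EF_A=15, EF_B=8) = 15; EF_C = 15+8 = 23
ES_D = 23; EF_D = 23+11 = 34
Expected project duration μ = 34 days. Critical path: A → C → D.

34 days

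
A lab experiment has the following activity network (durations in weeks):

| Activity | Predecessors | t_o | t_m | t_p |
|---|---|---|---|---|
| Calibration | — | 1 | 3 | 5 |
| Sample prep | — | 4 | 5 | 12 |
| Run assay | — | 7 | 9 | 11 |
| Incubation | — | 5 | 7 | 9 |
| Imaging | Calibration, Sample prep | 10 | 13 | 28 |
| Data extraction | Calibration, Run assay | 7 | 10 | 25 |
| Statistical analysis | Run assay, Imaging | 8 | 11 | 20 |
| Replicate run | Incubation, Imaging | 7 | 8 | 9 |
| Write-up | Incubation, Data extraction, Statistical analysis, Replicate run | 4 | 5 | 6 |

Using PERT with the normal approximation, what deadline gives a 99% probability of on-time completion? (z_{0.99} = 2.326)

47.0 weeks

te_Calibration = (1 + 4·3 + 5)/6 = 18/6 = 3; σ²_Calibration = ((5−1)/6)² = 0.444
te_Sample prep = (4 + 4·5 + 12)/6 = 36/6 = 6; σ²_Sample prep = ((12−4)/6)² = 1.778
te_Run assay = (7 + 4·9 + 11)/6 = 54/6 = 9; σ²_Run assay = ((11−7)/6)² = 0.444
te_Incubation = (5 + 4·7 + 9)/6 = 42/6 = 7; σ²_Incubation = ((9−5)/6)² = 0.444
te_Imaging = (10 + 4·13 + 28)/6 = 90/6 = 15; σ²_Imaging = ((28−10)/6)² = 9.000
te_Data extraction = (7 + 4·10 + 25)/6 = 72/6 = 12; σ²_Data extraction = ((25−7)/6)² = 9.000
te_Statistical analysis = (8 + 4·11 + 20)/6 = 72/6 = 12; σ²_Statistical analysis = ((20−8)/6)² = 4.000
te_Replicate run = (7 + 4·8 + 9)/6 = 48/6 = 8; σ²_Replicate run = ((9−7)/6)² = 0.111
te_Write-up = (4 + 4·5 + 6)/6 = 30/6 = 5; σ²_Write-up = ((6−4)/6)² = 0.111

Forward pass:
ES_Calibration = 0; EF_Calibration = 3
ES_Sample prep = 0; EF_Sample prep = 6
ES_Run assay = 0; EF_Run assay = 9
ES_Incubation = 0; EF_Incubation = 7
ES_Imaging = max(EF_Calibration=3, EF_Sample prep=6) = 6; EF_Imaging = 6+15 = 21
ES_Data extraction = max(EF_Calibration=3, EF_Run assay=9) = 9; EF_Data extraction = 9+12 = 21
ES_Statistical analysis = max(EF_Run assay=9, EF_Imaging=21) = 21; EF_Statistical analysis = 21+12 = 33
ES_Replicate run = max(EF_Incubation=7, EF_Imaging=21) = 21; EF_Replicate run = 21+8 = 29
ES_Write-up = max(EF_Incubation=7, EF_Data extraction=21, EF_Statistical analysis=33, EF_Replicate run=29) = 33; EF_Write-up = 33+5 = 38
Expected project duration μ = 38 weeks. Critical path: Sample prep → Imaging → Statistical analysis → Write-up.

Variance along critical path = 1.778 + 9.000 + 4.000 + 0.111 = 14.889; σ = 3.859 weeks.
D = μ + z·σ = 38 + 2.326·3.859 = 47.0 weeks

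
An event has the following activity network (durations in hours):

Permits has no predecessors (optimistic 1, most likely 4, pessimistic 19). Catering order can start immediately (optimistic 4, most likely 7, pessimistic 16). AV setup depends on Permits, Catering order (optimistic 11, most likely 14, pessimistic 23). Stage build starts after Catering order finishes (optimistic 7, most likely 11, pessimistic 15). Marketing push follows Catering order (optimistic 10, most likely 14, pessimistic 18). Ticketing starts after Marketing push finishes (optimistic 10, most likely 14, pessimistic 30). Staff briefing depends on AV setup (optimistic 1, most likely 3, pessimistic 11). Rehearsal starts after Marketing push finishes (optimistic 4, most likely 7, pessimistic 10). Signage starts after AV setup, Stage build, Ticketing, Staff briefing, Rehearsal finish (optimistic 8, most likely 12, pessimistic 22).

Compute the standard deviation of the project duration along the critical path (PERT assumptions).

4.73 hours

te_Permits = (1 + 4·4 + 19)/6 = 36/6 = 6; σ²_Permits = ((19−1)/6)² = 9.000
te_Catering order = (4 + 4·7 + 16)/6 = 48/6 = 8; σ²_Catering order = ((16−4)/6)² = 4.000
te_AV setup = (11 + 4·14 + 23)/6 = 90/6 = 15; σ²_AV setup = ((23−11)/6)² = 4.000
te_Stage build = (7 + 4·11 + 15)/6 = 66/6 = 11; σ²_Stage build = ((15−7)/6)² = 1.778
te_Marketing push = (10 + 4·14 + 18)/6 = 84/6 = 14; σ²_Marketing push = ((18−10)/6)² = 1.778
te_Ticketing = (10 + 4·14 + 30)/6 = 96/6 = 16; σ²_Ticketing = ((30−10)/6)² = 11.111
te_Staff briefing = (1 + 4·3 + 11)/6 = 24/6 = 4; σ²_Staff briefing = ((11−1)/6)² = 2.778
te_Rehearsal = (4 + 4·7 + 10)/6 = 42/6 = 7; σ²_Rehearsal = ((10−4)/6)² = 1.000
te_Signage = (8 + 4·12 + 22)/6 = 78/6 = 13; σ²_Signage = ((22−8)/6)² = 5.444

Forward pass:
ES_Permits = 0; EF_Permits = 6
ES_Catering order = 0; EF_Catering order = 8
ES_AV setup = max(EF_Permits=6, EF_Catering order=8) = 8; EF_AV setup = 8+15 = 23
ES_Stage build = 8; EF_Stage build = 8+11 = 19
ES_Marketing push = 8; EF_Marketing push = 8+14 = 22
ES_Ticketing = 22; EF_Ticketing = 22+16 = 38
ES_Staff briefing = 23; EF_Staff briefing = 23+4 = 27
ES_Rehearsal = 22; EF_Rehearsal = 22+7 = 29
ES_Signage = max(EF_AV setup=23, EF_Stage build=19, EF_Ticketing=38, EF_Staff briefing=27, EF_Rehearsal=29) = 38; EF_Signage = 38+13 = 51
Expected project duration μ = 51 hours. Critical path: Catering order → Marketing push → Ticketing → Signage.

Variance along critical path = 4.000 + 1.778 + 11.111 + 5.444 = 22.333
σ = √22.333 = 4.726 hours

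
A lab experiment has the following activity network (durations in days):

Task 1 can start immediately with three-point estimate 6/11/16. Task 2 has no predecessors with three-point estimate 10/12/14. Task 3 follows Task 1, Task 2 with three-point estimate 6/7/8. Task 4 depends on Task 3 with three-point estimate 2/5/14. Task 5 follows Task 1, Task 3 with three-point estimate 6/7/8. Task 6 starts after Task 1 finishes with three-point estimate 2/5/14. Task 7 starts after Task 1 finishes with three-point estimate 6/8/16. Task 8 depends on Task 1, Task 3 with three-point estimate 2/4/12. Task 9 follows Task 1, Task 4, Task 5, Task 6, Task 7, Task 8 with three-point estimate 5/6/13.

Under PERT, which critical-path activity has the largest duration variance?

Task 9

te_Task 1 = (6 + 4·11 + 16)/6 = 66/6 = 11; σ²_Task 1 = ((16−6)/6)² = 2.778
te_Task 2 = (10 + 4·12 + 14)/6 = 72/6 = 12; σ²_Task 2 = ((14−10)/6)² = 0.444
te_Task 3 = (6 + 4·7 + 8)/6 = 42/6 = 7; σ²_Task 3 = ((8−6)/6)² = 0.111
te_Task 4 = (2 + 4·5 + 14)/6 = 36/6 = 6; σ²_Task 4 = ((14−2)/6)² = 4.000
te_Task 5 = (6 + 4·7 + 8)/6 = 42/6 = 7; σ²_Task 5 = ((8−6)/6)² = 0.111
te_Task 6 = (2 + 4·5 + 14)/6 = 36/6 = 6; σ²_Task 6 = ((14−2)/6)² = 4.000
te_Task 7 = (6 + 4·8 + 16)/6 = 54/6 = 9; σ²_Task 7 = ((16−6)/6)² = 2.778
te_Task 8 = (2 + 4·4 + 12)/6 = 30/6 = 5; σ²_Task 8 = ((12−2)/6)² = 2.778
te_Task 9 = (5 + 4·6 + 13)/6 = 42/6 = 7; σ²_Task 9 = ((13−5)/6)² = 1.778

Forward pass:
ES_Task 1 = 0; EF_Task 1 = 11
ES_Task 2 = 0; EF_Task 2 = 12
ES_Task 3 = max(EF_Task 1=11, EF_Task 2=12) = 12; EF_Task 3 = 12+7 = 19
ES_Task 4 = 19; EF_Task 4 = 19+6 = 25
ES_Task 5 = max(EF_Task 1=11, EF_Task 3=19) = 19; EF_Task 5 = 19+7 = 26
ES_Task 6 = 11; EF_Task 6 = 11+6 = 17
ES_Task 7 = 11; EF_Task 7 = 11+9 = 20
ES_Task 8 = max(EF_Task 1=11, EF_Task 3=19) = 19; EF_Task 8 = 19+5 = 24
ES_Task 9 = max(EF_Task 1=11, EF_Task 4=25, EF_Task 5=26, EF_Task 6=17, EF_Task 7=20, EF_Task 8=24) = 26; EF_Task 9 = 26+7 = 33
Expected project duration μ = 33 days. Critical path: Task 2 → Task 3 → Task 5 → Task 9.

Variances on critical path: σ²_Task 2=0.444, σ²_Task 3=0.111, σ²_Task 5=0.111, σ²_Task 9=1.778.
Largest is σ²_Task 9 = 1.778.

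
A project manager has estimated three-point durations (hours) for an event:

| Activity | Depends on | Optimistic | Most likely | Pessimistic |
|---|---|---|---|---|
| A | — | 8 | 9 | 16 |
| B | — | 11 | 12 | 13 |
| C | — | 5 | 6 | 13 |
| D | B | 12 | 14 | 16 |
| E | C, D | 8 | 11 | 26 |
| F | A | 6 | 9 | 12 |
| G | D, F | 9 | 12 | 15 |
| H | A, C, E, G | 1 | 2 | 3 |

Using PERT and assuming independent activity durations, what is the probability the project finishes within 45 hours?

te_A = (8 + 4·9 + 16)/6 = 60/6 = 10; σ²_A = ((16−8)/6)² = 1.778
te_B = (11 + 4·12 + 13)/6 = 72/6 = 12; σ²_B = ((13−11)/6)² = 0.111
te_C = (5 + 4·6 + 13)/6 = 42/6 = 7; σ²_C = ((13−5)/6)² = 1.778
te_D = (12 + 4·14 + 16)/6 = 84/6 = 14; σ²_D = ((16−12)/6)² = 0.444
te_E = (8 + 4·11 + 26)/6 = 78/6 = 13; σ²_E = ((26−8)/6)² = 9.000
te_F = (6 + 4·9 + 12)/6 = 54/6 = 9; σ²_F = ((12−6)/6)² = 1.000
te_G = (9 + 4·12 + 15)/6 = 72/6 = 12; σ²_G = ((15−9)/6)² = 1.000
te_H = (1 + 4·2 + 3)/6 = 12/6 = 2; σ²_H = ((3−1)/6)² = 0.111

Forward pass:
ES_A = 0; EF_A = 10
ES_B = 0; EF_B = 12
ES_C = 0; EF_C = 7
ES_D = 12; EF_D = 12+14 = 26
ES_E = max(EF_C=7, EF_D=26) = 26; EF_E = 26+13 = 39
ES_F = 10; EF_F = 10+9 = 19
ES_G = max(EF_D=26, EF_F=19) = 26; EF_G = 26+12 = 38
ES_H = max(EF_A=10, EF_C=7, EF_E=39, EF_G=38) = 39; EF_H = 39+2 = 41
Expected project duration μ = 41 hours. Critical path: B → D → E → H.

Variance along critical path = 0.111 + 0.444 + 9.000 + 0.111 = 9.667; σ = √9.667 = 3.109 hours.
Z = (45 − 41) / 3.109 = 1.287
P(T ≤ 45) = Φ(1.287) ≈ 0.901

0.901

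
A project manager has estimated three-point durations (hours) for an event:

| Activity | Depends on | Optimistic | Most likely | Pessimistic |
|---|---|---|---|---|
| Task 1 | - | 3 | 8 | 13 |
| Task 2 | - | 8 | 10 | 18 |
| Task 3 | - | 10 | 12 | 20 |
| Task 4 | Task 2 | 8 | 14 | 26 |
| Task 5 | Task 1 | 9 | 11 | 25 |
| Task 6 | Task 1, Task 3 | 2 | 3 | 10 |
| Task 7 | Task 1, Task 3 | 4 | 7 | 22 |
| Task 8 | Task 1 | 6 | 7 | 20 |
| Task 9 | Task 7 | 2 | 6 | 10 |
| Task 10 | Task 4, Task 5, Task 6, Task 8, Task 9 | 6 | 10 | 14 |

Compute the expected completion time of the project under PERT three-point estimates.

te_Task 1 = (3 + 4·8 + 13)/6 = 48/6 = 8
te_Task 2 = (8 + 4·10 + 18)/6 = 66/6 = 11
te_Task 3 = (10 + 4·12 + 20)/6 = 78/6 = 13
te_Task 4 = (8 + 4·14 + 26)/6 = 90/6 = 15
te_Task 5 = (9 + 4·11 + 25)/6 = 78/6 = 13
te_Task 6 = (2 + 4·3 + 10)/6 = 24/6 = 4
te_Task 7 = (4 + 4·7 + 22)/6 = 54/6 = 9
te_Task 8 = (6 + 4·7 + 20)/6 = 54/6 = 9
te_Task 9 = (2 + 4·6 + 10)/6 = 36/6 = 6
te_Task 10 = (6 + 4·10 + 14)/6 = 60/6 = 10

Forward pass:
ES_Task 1 = 0; EF_Task 1 = 8
ES_Task 2 = 0; EF_Task 2 = 11
ES_Task 3 = 0; EF_Task 3 = 13
ES_Task 4 = 11; EF_Task 4 = 11+15 = 26
ES_Task 5 = 8; EF_Task 5 = 8+13 = 21
ES_Task 6 = max(EF_Task 1=8, EF_Task 3=13) = 13; EF_Task 6 = 13+4 = 17
ES_Task 7 = max(EF_Task 1=8, EF_Task 3=13) = 13; EF_Task 7 = 13+9 = 22
ES_Task 8 = 8; EF_Task 8 = 8+9 = 17
ES_Task 9 = 22; EF_Task 9 = 22+6 = 28
ES_Task 10 = max(EF_Task 4=26, EF_Task 5=21, EF_Task 6=17, EF_Task 8=17, EF_Task 9=28) = 28; EF_Task 10 = 28+10 = 38
Expected project duration μ = 38 hours. Critical path: Task 3 → Task 7 → Task 9 → Task 10.

38 hours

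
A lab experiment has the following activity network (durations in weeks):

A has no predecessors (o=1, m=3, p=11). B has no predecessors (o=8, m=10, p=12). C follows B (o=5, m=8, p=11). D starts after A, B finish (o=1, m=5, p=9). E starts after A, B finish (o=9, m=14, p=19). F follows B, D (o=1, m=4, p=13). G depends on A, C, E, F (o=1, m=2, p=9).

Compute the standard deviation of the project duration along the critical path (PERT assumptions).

2.24 weeks

te_A = (1 + 4·3 + 11)/6 = 24/6 = 4; σ²_A = ((11−1)/6)² = 2.778
te_B = (8 + 4·10 + 12)/6 = 60/6 = 10; σ²_B = ((12−8)/6)² = 0.444
te_C = (5 + 4·8 + 11)/6 = 48/6 = 8; σ²_C = ((11−5)/6)² = 1.000
te_D = (1 + 4·5 + 9)/6 = 30/6 = 5; σ²_D = ((9−1)/6)² = 1.778
te_E = (9 + 4·14 + 19)/6 = 84/6 = 14; σ²_E = ((19−9)/6)² = 2.778
te_F = (1 + 4·4 + 13)/6 = 30/6 = 5; σ²_F = ((13−1)/6)² = 4.000
te_G = (1 + 4·2 + 9)/6 = 18/6 = 3; σ²_G = ((9−1)/6)² = 1.778

Forward pass:
ES_A = 0; EF_A = 4
ES_B = 0; EF_B = 10
ES_C = 10; EF_C = 10+8 = 18
ES_D = max(EF_A=4, EF_B=10) = 10; EF_D = 10+5 = 15
ES_E = max(EF_A=4, EF_B=10) = 10; EF_E = 10+14 = 24
ES_F = max(EF_B=10, EF_D=15) = 15; EF_F = 15+5 = 20
ES_G = max(EF_A=4, EF_C=18, EF_E=24, EF_F=20) = 24; EF_G = 24+3 = 27
Expected project duration μ = 27 weeks. Critical path: B → E → G.

Variance along critical path = 0.444 + 2.778 + 1.778 = 5.000
σ = √5.000 = 2.236 weeks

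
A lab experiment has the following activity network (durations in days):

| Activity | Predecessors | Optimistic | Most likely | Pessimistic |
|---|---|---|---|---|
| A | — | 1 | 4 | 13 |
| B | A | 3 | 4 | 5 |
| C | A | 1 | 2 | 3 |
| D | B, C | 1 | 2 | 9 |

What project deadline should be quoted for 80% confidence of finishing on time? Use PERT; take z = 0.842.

14.0 days

te_A = (1 + 4·4 + 13)/6 = 30/6 = 5; σ²_A = ((13−1)/6)² = 4.000
te_B = (3 + 4·4 + 5)/6 = 24/6 = 4; σ²_B = ((5−3)/6)² = 0.111
te_C = (1 + 4·2 + 3)/6 = 12/6 = 2; σ²_C = ((3−1)/6)² = 0.111
te_D = (1 + 4·2 + 9)/6 = 18/6 = 3; σ²_D = ((9−1)/6)² = 1.778

Forward pass:
ES_A = 0; EF_A = 5
ES_B = 5; EF_B = 5+4 = 9
ES_C = 5; EF_C = 5+2 = 7
ES_D = max(EF_B=9, EF_C=7) = 9; EF_D = 9+3 = 12
Expected project duration μ = 12 days. Critical path: A → B → D.

Variance along critical path = 4.000 + 0.111 + 1.778 = 5.889; σ = 2.427 days.
D = μ + z·σ = 12 + 0.842·2.427 = 14.0 days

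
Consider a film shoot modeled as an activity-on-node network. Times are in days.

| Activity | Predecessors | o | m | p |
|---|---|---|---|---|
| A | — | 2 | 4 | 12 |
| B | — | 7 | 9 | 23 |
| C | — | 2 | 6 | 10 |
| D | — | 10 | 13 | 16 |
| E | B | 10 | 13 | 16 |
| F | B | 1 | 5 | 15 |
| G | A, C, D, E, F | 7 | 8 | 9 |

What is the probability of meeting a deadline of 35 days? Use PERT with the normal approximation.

0.852

te_A = (2 + 4·4 + 12)/6 = 30/6 = 5; σ²_A = ((12−2)/6)² = 2.778
te_B = (7 + 4·9 + 23)/6 = 66/6 = 11; σ²_B = ((23−7)/6)² = 7.111
te_C = (2 + 4·6 + 10)/6 = 36/6 = 6; σ²_C = ((10−2)/6)² = 1.778
te_D = (10 + 4·13 + 16)/6 = 78/6 = 13; σ²_D = ((16−10)/6)² = 1.000
te_E = (10 + 4·13 + 16)/6 = 78/6 = 13; σ²_E = ((16−10)/6)² = 1.000
te_F = (1 + 4·5 + 15)/6 = 36/6 = 6; σ²_F = ((15−1)/6)² = 5.444
te_G = (7 + 4·8 + 9)/6 = 48/6 = 8; σ²_G = ((9−7)/6)² = 0.111

Forward pass:
ES_A = 0; EF_A = 5
ES_B = 0; EF_B = 11
ES_C = 0; EF_C = 6
ES_D = 0; EF_D = 13
ES_E = 11; EF_E = 11+13 = 24
ES_F = 11; EF_F = 11+6 = 17
ES_G = max(EF_A=5, EF_C=6, EF_D=13, EF_E=24, EF_F=17) = 24; EF_G = 24+8 = 32
Expected project duration μ = 32 days. Critical path: B → E → G.

Variance along critical path = 7.111 + 1.000 + 0.111 = 8.222; σ = √8.222 = 2.867 days.
Z = (35 − 32) / 2.867 = 1.046
P(T ≤ 35) = Φ(1.046) ≈ 0.852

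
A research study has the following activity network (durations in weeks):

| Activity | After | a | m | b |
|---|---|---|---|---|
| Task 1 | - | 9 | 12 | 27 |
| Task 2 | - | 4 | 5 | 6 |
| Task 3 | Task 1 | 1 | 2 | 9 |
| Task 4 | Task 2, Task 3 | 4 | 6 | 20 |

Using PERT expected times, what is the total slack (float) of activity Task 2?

te_Task 1 = (9 + 4·12 + 27)/6 = 84/6 = 14
te_Task 2 = (4 + 4·5 + 6)/6 = 30/6 = 5
te_Task 3 = (1 + 4·2 + 9)/6 = 18/6 = 3
te_Task 4 = (4 + 4·6 + 20)/6 = 48/6 = 8

Forward pass:
ES_Task 1 = 0; EF_Task 1 = 14
ES_Task 2 = 0; EF_Task 2 = 5
ES_Task 3 = 14; EF_Task 3 = 14+3 = 17
ES_Task 4 = max(EF_Task 2=5, EF_Task 3=17) = 17; EF_Task 4 = 17+8 = 25
Expected project duration μ = 25 weeks. Critical path: Task 1 → Task 3 → Task 4.

Backward pass:
LF_Task 4 = 25; LS_Task 4 = 25−8 = 17
LF_Task 3 = LS_Task 4 = 17; LS_Task 3 = 17−3 = 14
LF_Task 2 = LS_Task 4 = 17; LS_Task 2 = 17−5 = 12
LF_Task 1 = LS_Task 3 = 14; LS_Task 1 = 14−14 = 0
Slack_Task 2 = LS_Task 2 − ES_Task 2 = 12 − 0 = 12

12 weeks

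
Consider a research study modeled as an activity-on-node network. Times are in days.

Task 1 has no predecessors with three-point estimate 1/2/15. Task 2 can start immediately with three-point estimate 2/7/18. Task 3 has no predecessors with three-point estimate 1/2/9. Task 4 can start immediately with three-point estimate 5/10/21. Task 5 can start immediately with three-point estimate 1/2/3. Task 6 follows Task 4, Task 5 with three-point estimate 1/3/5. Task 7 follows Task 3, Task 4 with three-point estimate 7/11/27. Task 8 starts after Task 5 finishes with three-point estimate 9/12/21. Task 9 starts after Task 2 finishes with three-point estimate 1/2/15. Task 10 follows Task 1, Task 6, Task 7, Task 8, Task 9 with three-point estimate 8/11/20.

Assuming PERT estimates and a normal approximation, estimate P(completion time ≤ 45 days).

te_Task 1 = (1 + 4·2 + 15)/6 = 24/6 = 4; σ²_Task 1 = ((15−1)/6)² = 5.444
te_Task 2 = (2 + 4·7 + 18)/6 = 48/6 = 8; σ²_Task 2 = ((18−2)/6)² = 7.111
te_Task 3 = (1 + 4·2 + 9)/6 = 18/6 = 3; σ²_Task 3 = ((9−1)/6)² = 1.778
te_Task 4 = (5 + 4·10 + 21)/6 = 66/6 = 11; σ²_Task 4 = ((21−5)/6)² = 7.111
te_Task 5 = (1 + 4·2 + 3)/6 = 12/6 = 2; σ²_Task 5 = ((3−1)/6)² = 0.111
te_Task 6 = (1 + 4·3 + 5)/6 = 18/6 = 3; σ²_Task 6 = ((5−1)/6)² = 0.444
te_Task 7 = (7 + 4·11 + 27)/6 = 78/6 = 13; σ²_Task 7 = ((27−7)/6)² = 11.111
te_Task 8 = (9 + 4·12 + 21)/6 = 78/6 = 13; σ²_Task 8 = ((21−9)/6)² = 4.000
te_Task 9 = (1 + 4·2 + 15)/6 = 24/6 = 4; σ²_Task 9 = ((15−1)/6)² = 5.444
te_Task 10 = (8 + 4·11 + 20)/6 = 72/6 = 12; σ²_Task 10 = ((20−8)/6)² = 4.000

Forward pass:
ES_Task 1 = 0; EF_Task 1 = 4
ES_Task 2 = 0; EF_Task 2 = 8
ES_Task 3 = 0; EF_Task 3 = 3
ES_Task 4 = 0; EF_Task 4 = 11
ES_Task 5 = 0; EF_Task 5 = 2
ES_Task 6 = max(EF_Task 4=11, EF_Task 5=2) = 11; EF_Task 6 = 11+3 = 14
ES_Task 7 = max(EF_Task 3=3, EF_Task 4=11) = 11; EF_Task 7 = 11+13 = 24
ES_Task 8 = 2; EF_Task 8 = 2+13 = 15
ES_Task 9 = 8; EF_Task 9 = 8+4 = 12
ES_Task 10 = max(EF_Task 1=4, EF_Task 6=14, EF_Task 7=24, EF_Task 8=15, EF_Task 9=12) = 24; EF_Task 10 = 24+12 = 36
Expected project duration μ = 36 days. Critical path: Task 4 → Task 7 → Task 10.

Variance along critical path = 7.111 + 11.111 + 4.000 = 22.222; σ = √22.222 = 4.714 days.
Z = (45 − 36) / 4.714 = 1.909
P(T ≤ 45) = Φ(1.909) ≈ 0.972

0.972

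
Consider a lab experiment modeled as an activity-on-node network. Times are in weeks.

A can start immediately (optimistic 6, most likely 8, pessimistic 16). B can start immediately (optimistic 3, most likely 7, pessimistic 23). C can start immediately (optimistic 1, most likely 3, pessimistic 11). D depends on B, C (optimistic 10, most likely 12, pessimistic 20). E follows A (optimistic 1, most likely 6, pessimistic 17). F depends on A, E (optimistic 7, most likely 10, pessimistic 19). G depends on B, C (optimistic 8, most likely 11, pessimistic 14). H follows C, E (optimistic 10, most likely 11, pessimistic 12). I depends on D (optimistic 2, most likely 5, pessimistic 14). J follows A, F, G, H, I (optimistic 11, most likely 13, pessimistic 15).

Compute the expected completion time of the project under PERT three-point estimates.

41 weeks

te_A = (6 + 4·8 + 16)/6 = 54/6 = 9
te_B = (3 + 4·7 + 23)/6 = 54/6 = 9
te_C = (1 + 4·3 + 11)/6 = 24/6 = 4
te_D = (10 + 4·12 + 20)/6 = 78/6 = 13
te_E = (1 + 4·6 + 17)/6 = 42/6 = 7
te_F = (7 + 4·10 + 19)/6 = 66/6 = 11
te_G = (8 + 4·11 + 14)/6 = 66/6 = 11
te_H = (10 + 4·11 + 12)/6 = 66/6 = 11
te_I = (2 + 4·5 + 14)/6 = 36/6 = 6
te_J = (11 + 4·13 + 15)/6 = 78/6 = 13

Forward pass:
ES_A = 0; EF_A = 9
ES_B = 0; EF_B = 9
ES_C = 0; EF_C = 4
ES_D = max(EF_B=9, EF_C=4) = 9; EF_D = 9+13 = 22
ES_E = 9; EF_E = 9+7 = 16
ES_F = max(EF_A=9, EF_E=16) = 16; EF_F = 16+11 = 27
ES_G = max(EF_B=9, EF_C=4) = 9; EF_G = 9+11 = 20
ES_H = max(EF_C=4, EF_E=16) = 16; EF_H = 16+11 = 27
ES_I = 22; EF_I = 22+6 = 28
ES_J = max(EF_A=9, EF_F=27, EF_G=20, EF_H=27, EF_I=28) = 28; EF_J = 28+13 = 41
Expected project duration μ = 41 weeks. Critical path: B → D → I → J.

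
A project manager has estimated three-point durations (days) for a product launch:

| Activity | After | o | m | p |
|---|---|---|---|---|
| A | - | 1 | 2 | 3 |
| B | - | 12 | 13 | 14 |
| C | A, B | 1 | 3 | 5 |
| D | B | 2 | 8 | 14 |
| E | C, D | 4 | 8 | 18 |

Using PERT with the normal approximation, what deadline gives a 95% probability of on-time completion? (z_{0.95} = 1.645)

te_A = (1 + 4·2 + 3)/6 = 12/6 = 2; σ²_A = ((3−1)/6)² = 0.111
te_B = (12 + 4·13 + 14)/6 = 78/6 = 13; σ²_B = ((14−12)/6)² = 0.111
te_C = (1 + 4·3 + 5)/6 = 18/6 = 3; σ²_C = ((5−1)/6)² = 0.444
te_D = (2 + 4·8 + 14)/6 = 48/6 = 8; σ²_D = ((14−2)/6)² = 4.000
te_E = (4 + 4·8 + 18)/6 = 54/6 = 9; σ²_E = ((18−4)/6)² = 5.444

Forward pass:
ES_A = 0; EF_A = 2
ES_B = 0; EF_B = 13
ES_C = max(EF_A=2, EF_B=13) = 13; EF_C = 13+3 = 16
ES_D = 13; EF_D = 13+8 = 21
ES_E = max(EF_C=16, EF_D=21) = 21; EF_E = 21+9 = 30
Expected project duration μ = 30 days. Critical path: B → D → E.

Variance along critical path = 0.111 + 4.000 + 5.444 = 9.556; σ = 3.091 days.
D = μ + z·σ = 30 + 1.645·3.091 = 35.1 days

35.1 days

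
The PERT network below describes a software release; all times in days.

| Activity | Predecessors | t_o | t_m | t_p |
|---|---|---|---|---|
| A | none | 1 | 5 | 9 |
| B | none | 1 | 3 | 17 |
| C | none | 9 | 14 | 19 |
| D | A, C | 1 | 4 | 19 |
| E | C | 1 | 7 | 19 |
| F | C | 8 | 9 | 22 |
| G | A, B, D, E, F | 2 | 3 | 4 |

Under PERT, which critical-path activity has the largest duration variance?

te_A = (1 + 4·5 + 9)/6 = 30/6 = 5; σ²_A = ((9−1)/6)² = 1.778
te_B = (1 + 4·3 + 17)/6 = 30/6 = 5; σ²_B = ((17−1)/6)² = 7.111
te_C = (9 + 4·14 + 19)/6 = 84/6 = 14; σ²_C = ((19−9)/6)² = 2.778
te_D = (1 + 4·4 + 19)/6 = 36/6 = 6; σ²_D = ((19−1)/6)² = 9.000
te_E = (1 + 4·7 + 19)/6 = 48/6 = 8; σ²_E = ((19−1)/6)² = 9.000
te_F = (8 + 4·9 + 22)/6 = 66/6 = 11; σ²_F = ((22−8)/6)² = 5.444
te_G = (2 + 4·3 + 4)/6 = 18/6 = 3; σ²_G = ((4−2)/6)² = 0.111

Forward pass:
ES_A = 0; EF_A = 5
ES_B = 0; EF_B = 5
ES_C = 0; EF_C = 14
ES_D = max(EF_A=5, EF_C=14) = 14; EF_D = 14+6 = 20
ES_E = 14; EF_E = 14+8 = 22
ES_F = 14; EF_F = 14+11 = 25
ES_G = max(EF_A=5, EF_B=5, EF_D=20, EF_E=22, EF_F=25) = 25; EF_G = 25+3 = 28
Expected project duration μ = 28 days. Critical path: C → F → G.

Variances on critical path: σ²_C=2.778, σ²_F=5.444, σ²_G=0.111.
Largest is σ²_F = 5.444.

F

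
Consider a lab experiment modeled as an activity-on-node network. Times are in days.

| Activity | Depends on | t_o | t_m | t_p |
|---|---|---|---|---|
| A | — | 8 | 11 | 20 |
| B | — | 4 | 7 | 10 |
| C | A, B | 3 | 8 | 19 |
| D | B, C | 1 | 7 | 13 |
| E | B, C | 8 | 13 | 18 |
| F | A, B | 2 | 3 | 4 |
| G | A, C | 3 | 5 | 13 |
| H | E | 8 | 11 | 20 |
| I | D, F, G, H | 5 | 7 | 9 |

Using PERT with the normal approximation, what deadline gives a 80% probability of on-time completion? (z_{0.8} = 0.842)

te_A = (8 + 4·11 + 20)/6 = 72/6 = 12; σ²_A = ((20−8)/6)² = 4.000
te_B = (4 + 4·7 + 10)/6 = 42/6 = 7; σ²_B = ((10−4)/6)² = 1.000
te_C = (3 + 4·8 + 19)/6 = 54/6 = 9; σ²_C = ((19−3)/6)² = 7.111
te_D = (1 + 4·7 + 13)/6 = 42/6 = 7; σ²_D = ((13−1)/6)² = 4.000
te_E = (8 + 4·13 + 18)/6 = 78/6 = 13; σ²_E = ((18−8)/6)² = 2.778
te_F = (2 + 4·3 + 4)/6 = 18/6 = 3; σ²_F = ((4−2)/6)² = 0.111
te_G = (3 + 4·5 + 13)/6 = 36/6 = 6; σ²_G = ((13−3)/6)² = 2.778
te_H = (8 + 4·11 + 20)/6 = 72/6 = 12; σ²_H = ((20−8)/6)² = 4.000
te_I = (5 + 4·7 + 9)/6 = 42/6 = 7; σ²_I = ((9−5)/6)² = 0.444

Forward pass:
ES_A = 0; EF_A = 12
ES_B = 0; EF_B = 7
ES_C = max(EF_A=12, EF_B=7) = 12; EF_C = 12+9 = 21
ES_D = max(EF_B=7, EF_C=21) = 21; EF_D = 21+7 = 28
ES_E = max(EF_B=7, EF_C=21) = 21; EF_E = 21+13 = 34
ES_F = max(EF_A=12, EF_B=7) = 12; EF_F = 12+3 = 15
ES_G = max(EF_A=12, EF_C=21) = 21; EF_G = 21+6 = 27
ES_H = 34; EF_H = 34+12 = 46
ES_I = max(EF_D=28, EF_F=15, EF_G=27, EF_H=46) = 46; EF_I = 46+7 = 53
Expected project duration μ = 53 days. Critical path: A → C → E → H → I.

Variance along critical path = 4.000 + 7.111 + 2.778 + 4.000 + 0.444 = 18.333; σ = 4.282 days.
D = μ + z·σ = 53 + 0.842·4.282 = 56.6 days

56.6 days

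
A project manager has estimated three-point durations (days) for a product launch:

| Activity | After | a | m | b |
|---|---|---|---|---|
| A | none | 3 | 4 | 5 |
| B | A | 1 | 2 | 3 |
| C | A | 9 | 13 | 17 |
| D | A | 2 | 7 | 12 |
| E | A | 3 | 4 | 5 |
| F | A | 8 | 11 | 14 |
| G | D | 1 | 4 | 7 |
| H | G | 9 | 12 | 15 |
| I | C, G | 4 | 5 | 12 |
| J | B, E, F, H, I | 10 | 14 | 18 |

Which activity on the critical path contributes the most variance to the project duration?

te_A = (3 + 4·4 + 5)/6 = 24/6 = 4; σ²_A = ((5−3)/6)² = 0.111
te_B = (1 + 4·2 + 3)/6 = 12/6 = 2; σ²_B = ((3−1)/6)² = 0.111
te_C = (9 + 4·13 + 17)/6 = 78/6 = 13; σ²_C = ((17−9)/6)² = 1.778
te_D = (2 + 4·7 + 12)/6 = 42/6 = 7; σ²_D = ((12−2)/6)² = 2.778
te_E = (3 + 4·4 + 5)/6 = 24/6 = 4; σ²_E = ((5−3)/6)² = 0.111
te_F = (8 + 4·11 + 14)/6 = 66/6 = 11; σ²_F = ((14−8)/6)² = 1.000
te_G = (1 + 4·4 + 7)/6 = 24/6 = 4; σ²_G = ((7−1)/6)² = 1.000
te_H = (9 + 4·12 + 15)/6 = 72/6 = 12; σ²_H = ((15−9)/6)² = 1.000
te_I = (4 + 4·5 + 12)/6 = 36/6 = 6; σ²_I = ((12−4)/6)² = 1.778
te_J = (10 + 4·14 + 18)/6 = 84/6 = 14; σ²_J = ((18−10)/6)² = 1.778

Forward pass:
ES_A = 0; EF_A = 4
ES_B = 4; EF_B = 4+2 = 6
ES_C = 4; EF_C = 4+13 = 17
ES_D = 4; EF_D = 4+7 = 11
ES_E = 4; EF_E = 4+4 = 8
ES_F = 4; EF_F = 4+11 = 15
ES_G = 11; EF_G = 11+4 = 15
ES_H = 15; EF_H = 15+12 = 27
ES_I = max(EF_C=17, EF_G=15) = 17; EF_I = 17+6 = 23
ES_J = max(EF_B=6, EF_E=8, EF_F=15, EF_H=27, EF_I=23) = 27; EF_J = 27+14 = 41
Expected project duration μ = 41 days. Critical path: A → D → G → H → J.

Variances on critical path: σ²_A=0.111, σ²_D=2.778, σ²_G=1.000, σ²_H=1.000, σ²_J=1.778.
Largest is σ²_D = 2.778.

D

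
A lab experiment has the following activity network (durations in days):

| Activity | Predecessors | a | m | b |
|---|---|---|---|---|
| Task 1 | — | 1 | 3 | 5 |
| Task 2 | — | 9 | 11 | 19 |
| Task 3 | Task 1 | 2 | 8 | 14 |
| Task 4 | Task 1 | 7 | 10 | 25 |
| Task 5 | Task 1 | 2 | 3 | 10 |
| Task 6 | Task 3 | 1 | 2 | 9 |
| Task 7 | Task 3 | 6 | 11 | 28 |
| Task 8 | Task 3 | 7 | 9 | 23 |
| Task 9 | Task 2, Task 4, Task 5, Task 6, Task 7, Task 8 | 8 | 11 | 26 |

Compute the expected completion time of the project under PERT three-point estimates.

te_Task 1 = (1 + 4·3 + 5)/6 = 18/6 = 3
te_Task 2 = (9 + 4·11 + 19)/6 = 72/6 = 12
te_Task 3 = (2 + 4·8 + 14)/6 = 48/6 = 8
te_Task 4 = (7 + 4·10 + 25)/6 = 72/6 = 12
te_Task 5 = (2 + 4·3 + 10)/6 = 24/6 = 4
te_Task 6 = (1 + 4·2 + 9)/6 = 18/6 = 3
te_Task 7 = (6 + 4·11 + 28)/6 = 78/6 = 13
te_Task 8 = (7 + 4·9 + 23)/6 = 66/6 = 11
te_Task 9 = (8 + 4·11 + 26)/6 = 78/6 = 13

Forward pass:
ES_Task 1 = 0; EF_Task 1 = 3
ES_Task 2 = 0; EF_Task 2 = 12
ES_Task 3 = 3; EF_Task 3 = 3+8 = 11
ES_Task 4 = 3; EF_Task 4 = 3+12 = 15
ES_Task 5 = 3; EF_Task 5 = 3+4 = 7
ES_Task 6 = 11; EF_Task 6 = 11+3 = 14
ES_Task 7 = 11; EF_Task 7 = 11+13 = 24
ES_Task 8 = 11; EF_Task 8 = 11+11 = 22
ES_Task 9 = max(EF_Task 2=12, EF_Task 4=15, EF_Task 5=7, EF_Task 6=14, EF_Task 7=24, EF_Task 8=22) = 24; EF_Task 9 = 24+13 = 37
Expected project duration μ = 37 days. Critical path: Task 1 → Task 3 → Task 7 → Task 9.

37 days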